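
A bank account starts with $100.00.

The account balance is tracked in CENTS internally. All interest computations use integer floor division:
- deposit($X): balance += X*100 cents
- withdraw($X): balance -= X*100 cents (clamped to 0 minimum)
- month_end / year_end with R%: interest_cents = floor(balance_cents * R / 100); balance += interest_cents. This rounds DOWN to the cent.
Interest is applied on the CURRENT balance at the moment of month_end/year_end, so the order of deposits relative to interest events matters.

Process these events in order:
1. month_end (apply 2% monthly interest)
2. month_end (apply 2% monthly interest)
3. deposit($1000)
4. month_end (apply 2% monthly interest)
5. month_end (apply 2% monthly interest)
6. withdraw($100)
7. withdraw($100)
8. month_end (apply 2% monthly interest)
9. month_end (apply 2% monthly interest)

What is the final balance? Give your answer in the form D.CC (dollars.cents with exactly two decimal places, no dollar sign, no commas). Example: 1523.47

After 1 (month_end (apply 2% monthly interest)): balance=$102.00 total_interest=$2.00
After 2 (month_end (apply 2% monthly interest)): balance=$104.04 total_interest=$4.04
After 3 (deposit($1000)): balance=$1104.04 total_interest=$4.04
After 4 (month_end (apply 2% monthly interest)): balance=$1126.12 total_interest=$26.12
After 5 (month_end (apply 2% monthly interest)): balance=$1148.64 total_interest=$48.64
After 6 (withdraw($100)): balance=$1048.64 total_interest=$48.64
After 7 (withdraw($100)): balance=$948.64 total_interest=$48.64
After 8 (month_end (apply 2% monthly interest)): balance=$967.61 total_interest=$67.61
After 9 (month_end (apply 2% monthly interest)): balance=$986.96 total_interest=$86.96

Answer: 986.96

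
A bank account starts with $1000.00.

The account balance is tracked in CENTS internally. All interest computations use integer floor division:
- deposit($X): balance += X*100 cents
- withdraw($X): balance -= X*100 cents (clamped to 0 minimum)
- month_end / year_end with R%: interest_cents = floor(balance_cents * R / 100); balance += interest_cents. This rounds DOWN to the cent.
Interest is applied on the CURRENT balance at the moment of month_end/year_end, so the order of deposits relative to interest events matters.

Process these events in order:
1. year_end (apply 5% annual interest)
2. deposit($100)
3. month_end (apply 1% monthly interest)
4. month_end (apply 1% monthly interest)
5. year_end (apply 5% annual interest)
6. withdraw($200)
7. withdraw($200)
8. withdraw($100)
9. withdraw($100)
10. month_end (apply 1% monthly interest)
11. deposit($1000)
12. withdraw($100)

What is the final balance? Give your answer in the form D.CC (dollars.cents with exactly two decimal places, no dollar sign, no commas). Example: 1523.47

Answer: 1538.07

Derivation:
After 1 (year_end (apply 5% annual interest)): balance=$1050.00 total_interest=$50.00
After 2 (deposit($100)): balance=$1150.00 total_interest=$50.00
After 3 (month_end (apply 1% monthly interest)): balance=$1161.50 total_interest=$61.50
After 4 (month_end (apply 1% monthly interest)): balance=$1173.11 total_interest=$73.11
After 5 (year_end (apply 5% annual interest)): balance=$1231.76 total_interest=$131.76
After 6 (withdraw($200)): balance=$1031.76 total_interest=$131.76
After 7 (withdraw($200)): balance=$831.76 total_interest=$131.76
After 8 (withdraw($100)): balance=$731.76 total_interest=$131.76
After 9 (withdraw($100)): balance=$631.76 total_interest=$131.76
After 10 (month_end (apply 1% monthly interest)): balance=$638.07 total_interest=$138.07
After 11 (deposit($1000)): balance=$1638.07 total_interest=$138.07
After 12 (withdraw($100)): balance=$1538.07 total_interest=$138.07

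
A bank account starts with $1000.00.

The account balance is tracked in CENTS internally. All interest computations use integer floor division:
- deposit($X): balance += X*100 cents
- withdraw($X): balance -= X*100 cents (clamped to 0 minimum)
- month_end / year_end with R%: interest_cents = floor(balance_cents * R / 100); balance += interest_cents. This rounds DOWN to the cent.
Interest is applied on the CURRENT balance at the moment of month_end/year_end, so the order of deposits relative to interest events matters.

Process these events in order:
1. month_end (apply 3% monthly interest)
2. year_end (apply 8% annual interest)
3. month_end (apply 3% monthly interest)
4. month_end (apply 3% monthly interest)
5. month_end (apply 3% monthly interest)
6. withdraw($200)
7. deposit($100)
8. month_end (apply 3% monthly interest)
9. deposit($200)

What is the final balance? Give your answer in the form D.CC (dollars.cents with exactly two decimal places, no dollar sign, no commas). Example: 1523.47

Answer: 1349.00

Derivation:
After 1 (month_end (apply 3% monthly interest)): balance=$1030.00 total_interest=$30.00
After 2 (year_end (apply 8% annual interest)): balance=$1112.40 total_interest=$112.40
After 3 (month_end (apply 3% monthly interest)): balance=$1145.77 total_interest=$145.77
After 4 (month_end (apply 3% monthly interest)): balance=$1180.14 total_interest=$180.14
After 5 (month_end (apply 3% monthly interest)): balance=$1215.54 total_interest=$215.54
After 6 (withdraw($200)): balance=$1015.54 total_interest=$215.54
After 7 (deposit($100)): balance=$1115.54 total_interest=$215.54
After 8 (month_end (apply 3% monthly interest)): balance=$1149.00 total_interest=$249.00
After 9 (deposit($200)): balance=$1349.00 total_interest=$249.00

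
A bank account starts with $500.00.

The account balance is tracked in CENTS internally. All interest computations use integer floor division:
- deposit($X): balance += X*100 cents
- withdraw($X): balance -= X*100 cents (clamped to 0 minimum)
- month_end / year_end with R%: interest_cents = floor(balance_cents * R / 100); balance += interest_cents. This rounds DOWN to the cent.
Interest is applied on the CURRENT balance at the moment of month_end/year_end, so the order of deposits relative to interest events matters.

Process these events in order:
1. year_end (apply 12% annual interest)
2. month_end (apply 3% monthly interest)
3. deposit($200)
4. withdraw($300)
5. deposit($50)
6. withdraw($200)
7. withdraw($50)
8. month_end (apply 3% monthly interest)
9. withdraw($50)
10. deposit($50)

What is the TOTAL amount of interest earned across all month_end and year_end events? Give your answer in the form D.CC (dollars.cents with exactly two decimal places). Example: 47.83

After 1 (year_end (apply 12% annual interest)): balance=$560.00 total_interest=$60.00
After 2 (month_end (apply 3% monthly interest)): balance=$576.80 total_interest=$76.80
After 3 (deposit($200)): balance=$776.80 total_interest=$76.80
After 4 (withdraw($300)): balance=$476.80 total_interest=$76.80
After 5 (deposit($50)): balance=$526.80 total_interest=$76.80
After 6 (withdraw($200)): balance=$326.80 total_interest=$76.80
After 7 (withdraw($50)): balance=$276.80 total_interest=$76.80
After 8 (month_end (apply 3% monthly interest)): balance=$285.10 total_interest=$85.10
After 9 (withdraw($50)): balance=$235.10 total_interest=$85.10
After 10 (deposit($50)): balance=$285.10 total_interest=$85.10

Answer: 85.10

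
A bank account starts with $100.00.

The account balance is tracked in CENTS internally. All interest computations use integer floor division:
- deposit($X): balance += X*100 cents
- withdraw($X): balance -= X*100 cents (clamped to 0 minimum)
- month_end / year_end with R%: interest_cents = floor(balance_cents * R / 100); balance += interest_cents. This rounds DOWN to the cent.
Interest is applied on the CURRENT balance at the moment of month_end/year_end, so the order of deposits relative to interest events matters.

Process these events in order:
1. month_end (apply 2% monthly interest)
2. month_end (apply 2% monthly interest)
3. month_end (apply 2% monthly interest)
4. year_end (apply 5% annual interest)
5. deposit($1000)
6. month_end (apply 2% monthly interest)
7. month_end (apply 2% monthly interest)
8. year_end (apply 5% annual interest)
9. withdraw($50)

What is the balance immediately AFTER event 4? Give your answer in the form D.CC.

Answer: 111.42

Derivation:
After 1 (month_end (apply 2% monthly interest)): balance=$102.00 total_interest=$2.00
After 2 (month_end (apply 2% monthly interest)): balance=$104.04 total_interest=$4.04
After 3 (month_end (apply 2% monthly interest)): balance=$106.12 total_interest=$6.12
After 4 (year_end (apply 5% annual interest)): balance=$111.42 total_interest=$11.42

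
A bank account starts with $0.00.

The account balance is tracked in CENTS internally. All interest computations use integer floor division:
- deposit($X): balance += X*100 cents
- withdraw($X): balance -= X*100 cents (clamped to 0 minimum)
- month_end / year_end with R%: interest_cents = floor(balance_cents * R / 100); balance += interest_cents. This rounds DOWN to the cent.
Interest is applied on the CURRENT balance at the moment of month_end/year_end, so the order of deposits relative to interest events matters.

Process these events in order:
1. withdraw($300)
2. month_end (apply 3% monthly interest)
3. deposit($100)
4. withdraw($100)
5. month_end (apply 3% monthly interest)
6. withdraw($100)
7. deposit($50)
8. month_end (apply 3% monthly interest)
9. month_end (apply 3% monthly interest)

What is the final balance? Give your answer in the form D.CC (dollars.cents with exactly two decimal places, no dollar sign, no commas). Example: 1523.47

After 1 (withdraw($300)): balance=$0.00 total_interest=$0.00
After 2 (month_end (apply 3% monthly interest)): balance=$0.00 total_interest=$0.00
After 3 (deposit($100)): balance=$100.00 total_interest=$0.00
After 4 (withdraw($100)): balance=$0.00 total_interest=$0.00
After 5 (month_end (apply 3% monthly interest)): balance=$0.00 total_interest=$0.00
After 6 (withdraw($100)): balance=$0.00 total_interest=$0.00
After 7 (deposit($50)): balance=$50.00 total_interest=$0.00
After 8 (month_end (apply 3% monthly interest)): balance=$51.50 total_interest=$1.50
After 9 (month_end (apply 3% monthly interest)): balance=$53.04 total_interest=$3.04

Answer: 53.04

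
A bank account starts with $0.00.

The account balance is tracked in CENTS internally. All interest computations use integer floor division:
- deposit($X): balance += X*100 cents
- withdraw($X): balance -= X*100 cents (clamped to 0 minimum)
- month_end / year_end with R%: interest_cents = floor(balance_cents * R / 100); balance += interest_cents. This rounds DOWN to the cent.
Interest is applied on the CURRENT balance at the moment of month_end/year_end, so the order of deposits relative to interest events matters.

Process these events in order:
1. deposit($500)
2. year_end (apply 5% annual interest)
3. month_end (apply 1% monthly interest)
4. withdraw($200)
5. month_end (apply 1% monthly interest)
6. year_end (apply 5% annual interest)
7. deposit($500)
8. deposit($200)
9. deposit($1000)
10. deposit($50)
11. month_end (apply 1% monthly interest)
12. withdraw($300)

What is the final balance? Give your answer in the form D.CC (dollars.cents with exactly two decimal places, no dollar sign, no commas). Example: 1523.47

Answer: 1821.22

Derivation:
After 1 (deposit($500)): balance=$500.00 total_interest=$0.00
After 2 (year_end (apply 5% annual interest)): balance=$525.00 total_interest=$25.00
After 3 (month_end (apply 1% monthly interest)): balance=$530.25 total_interest=$30.25
After 4 (withdraw($200)): balance=$330.25 total_interest=$30.25
After 5 (month_end (apply 1% monthly interest)): balance=$333.55 total_interest=$33.55
After 6 (year_end (apply 5% annual interest)): balance=$350.22 total_interest=$50.22
After 7 (deposit($500)): balance=$850.22 total_interest=$50.22
After 8 (deposit($200)): balance=$1050.22 total_interest=$50.22
After 9 (deposit($1000)): balance=$2050.22 total_interest=$50.22
After 10 (deposit($50)): balance=$2100.22 total_interest=$50.22
After 11 (month_end (apply 1% monthly interest)): balance=$2121.22 total_interest=$71.22
After 12 (withdraw($300)): balance=$1821.22 total_interest=$71.22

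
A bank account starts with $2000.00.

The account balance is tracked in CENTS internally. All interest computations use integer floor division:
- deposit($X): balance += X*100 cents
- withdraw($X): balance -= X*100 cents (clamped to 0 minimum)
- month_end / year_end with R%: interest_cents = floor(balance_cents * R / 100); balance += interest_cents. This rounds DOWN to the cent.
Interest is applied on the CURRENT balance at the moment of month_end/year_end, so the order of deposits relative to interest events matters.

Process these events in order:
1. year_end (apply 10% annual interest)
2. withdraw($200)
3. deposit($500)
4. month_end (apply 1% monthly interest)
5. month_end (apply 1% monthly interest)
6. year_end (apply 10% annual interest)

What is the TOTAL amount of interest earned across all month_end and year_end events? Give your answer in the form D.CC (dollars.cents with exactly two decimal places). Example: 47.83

After 1 (year_end (apply 10% annual interest)): balance=$2200.00 total_interest=$200.00
After 2 (withdraw($200)): balance=$2000.00 total_interest=$200.00
After 3 (deposit($500)): balance=$2500.00 total_interest=$200.00
After 4 (month_end (apply 1% monthly interest)): balance=$2525.00 total_interest=$225.00
After 5 (month_end (apply 1% monthly interest)): balance=$2550.25 total_interest=$250.25
After 6 (year_end (apply 10% annual interest)): balance=$2805.27 total_interest=$505.27

Answer: 505.27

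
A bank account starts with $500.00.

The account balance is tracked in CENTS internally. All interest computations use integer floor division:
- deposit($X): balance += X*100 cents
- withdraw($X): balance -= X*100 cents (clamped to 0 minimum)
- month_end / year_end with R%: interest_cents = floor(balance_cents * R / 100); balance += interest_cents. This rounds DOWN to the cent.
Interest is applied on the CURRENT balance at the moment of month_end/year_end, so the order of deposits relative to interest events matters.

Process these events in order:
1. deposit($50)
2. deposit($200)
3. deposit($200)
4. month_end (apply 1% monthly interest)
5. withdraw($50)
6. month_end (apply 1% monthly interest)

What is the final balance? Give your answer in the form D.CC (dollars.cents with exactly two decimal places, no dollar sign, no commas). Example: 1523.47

Answer: 918.59

Derivation:
After 1 (deposit($50)): balance=$550.00 total_interest=$0.00
After 2 (deposit($200)): balance=$750.00 total_interest=$0.00
After 3 (deposit($200)): balance=$950.00 total_interest=$0.00
After 4 (month_end (apply 1% monthly interest)): balance=$959.50 total_interest=$9.50
After 5 (withdraw($50)): balance=$909.50 total_interest=$9.50
After 6 (month_end (apply 1% monthly interest)): balance=$918.59 total_interest=$18.59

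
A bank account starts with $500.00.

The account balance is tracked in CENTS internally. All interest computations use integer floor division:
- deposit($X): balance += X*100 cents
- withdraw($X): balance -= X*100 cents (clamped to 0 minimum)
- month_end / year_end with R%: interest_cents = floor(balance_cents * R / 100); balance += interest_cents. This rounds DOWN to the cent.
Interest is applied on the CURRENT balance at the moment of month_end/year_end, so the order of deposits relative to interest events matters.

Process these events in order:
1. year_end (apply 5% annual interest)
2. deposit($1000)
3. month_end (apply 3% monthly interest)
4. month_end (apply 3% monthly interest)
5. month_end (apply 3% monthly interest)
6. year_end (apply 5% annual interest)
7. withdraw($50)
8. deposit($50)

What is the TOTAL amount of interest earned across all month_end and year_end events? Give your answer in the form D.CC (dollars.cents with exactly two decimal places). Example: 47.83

After 1 (year_end (apply 5% annual interest)): balance=$525.00 total_interest=$25.00
After 2 (deposit($1000)): balance=$1525.00 total_interest=$25.00
After 3 (month_end (apply 3% monthly interest)): balance=$1570.75 total_interest=$70.75
After 4 (month_end (apply 3% monthly interest)): balance=$1617.87 total_interest=$117.87
After 5 (month_end (apply 3% monthly interest)): balance=$1666.40 total_interest=$166.40
After 6 (year_end (apply 5% annual interest)): balance=$1749.72 total_interest=$249.72
After 7 (withdraw($50)): balance=$1699.72 total_interest=$249.72
After 8 (deposit($50)): balance=$1749.72 total_interest=$249.72

Answer: 249.72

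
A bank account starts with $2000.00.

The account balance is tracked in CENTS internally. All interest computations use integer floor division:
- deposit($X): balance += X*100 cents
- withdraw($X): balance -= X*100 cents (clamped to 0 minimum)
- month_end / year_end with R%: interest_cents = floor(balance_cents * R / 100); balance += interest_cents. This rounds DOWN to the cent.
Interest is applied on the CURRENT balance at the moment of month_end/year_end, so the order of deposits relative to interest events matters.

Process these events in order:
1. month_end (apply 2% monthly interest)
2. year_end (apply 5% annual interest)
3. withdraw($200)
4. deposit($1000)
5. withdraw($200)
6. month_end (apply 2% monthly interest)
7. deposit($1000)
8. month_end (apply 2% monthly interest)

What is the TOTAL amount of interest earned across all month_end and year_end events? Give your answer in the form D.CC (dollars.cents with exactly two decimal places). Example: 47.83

Answer: 272.77

Derivation:
After 1 (month_end (apply 2% monthly interest)): balance=$2040.00 total_interest=$40.00
After 2 (year_end (apply 5% annual interest)): balance=$2142.00 total_interest=$142.00
After 3 (withdraw($200)): balance=$1942.00 total_interest=$142.00
After 4 (deposit($1000)): balance=$2942.00 total_interest=$142.00
After 5 (withdraw($200)): balance=$2742.00 total_interest=$142.00
After 6 (month_end (apply 2% monthly interest)): balance=$2796.84 total_interest=$196.84
After 7 (deposit($1000)): balance=$3796.84 total_interest=$196.84
After 8 (month_end (apply 2% monthly interest)): balance=$3872.77 total_interest=$272.77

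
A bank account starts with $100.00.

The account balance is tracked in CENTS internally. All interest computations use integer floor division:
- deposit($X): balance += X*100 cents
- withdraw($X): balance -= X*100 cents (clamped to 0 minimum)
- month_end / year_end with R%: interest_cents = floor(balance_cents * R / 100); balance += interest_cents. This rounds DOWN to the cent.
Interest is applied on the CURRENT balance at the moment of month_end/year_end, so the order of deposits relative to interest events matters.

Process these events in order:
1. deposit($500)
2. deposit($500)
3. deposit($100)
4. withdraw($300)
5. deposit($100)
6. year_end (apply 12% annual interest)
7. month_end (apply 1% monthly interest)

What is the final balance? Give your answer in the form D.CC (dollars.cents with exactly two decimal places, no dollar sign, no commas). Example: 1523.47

After 1 (deposit($500)): balance=$600.00 total_interest=$0.00
After 2 (deposit($500)): balance=$1100.00 total_interest=$0.00
After 3 (deposit($100)): balance=$1200.00 total_interest=$0.00
After 4 (withdraw($300)): balance=$900.00 total_interest=$0.00
After 5 (deposit($100)): balance=$1000.00 total_interest=$0.00
After 6 (year_end (apply 12% annual interest)): balance=$1120.00 total_interest=$120.00
After 7 (month_end (apply 1% monthly interest)): balance=$1131.20 total_interest=$131.20

Answer: 1131.20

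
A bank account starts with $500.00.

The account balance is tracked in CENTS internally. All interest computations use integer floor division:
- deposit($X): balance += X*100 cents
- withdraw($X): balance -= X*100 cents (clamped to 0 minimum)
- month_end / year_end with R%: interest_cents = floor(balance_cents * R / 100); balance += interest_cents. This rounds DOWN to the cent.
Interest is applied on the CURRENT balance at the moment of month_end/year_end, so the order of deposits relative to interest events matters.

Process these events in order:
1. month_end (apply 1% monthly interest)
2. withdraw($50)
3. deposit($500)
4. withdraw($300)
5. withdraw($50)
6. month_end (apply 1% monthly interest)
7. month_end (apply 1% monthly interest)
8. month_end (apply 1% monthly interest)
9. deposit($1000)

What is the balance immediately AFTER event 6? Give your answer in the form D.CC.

Answer: 611.05

Derivation:
After 1 (month_end (apply 1% monthly interest)): balance=$505.00 total_interest=$5.00
After 2 (withdraw($50)): balance=$455.00 total_interest=$5.00
After 3 (deposit($500)): balance=$955.00 total_interest=$5.00
After 4 (withdraw($300)): balance=$655.00 total_interest=$5.00
After 5 (withdraw($50)): balance=$605.00 total_interest=$5.00
After 6 (month_end (apply 1% monthly interest)): balance=$611.05 total_interest=$11.05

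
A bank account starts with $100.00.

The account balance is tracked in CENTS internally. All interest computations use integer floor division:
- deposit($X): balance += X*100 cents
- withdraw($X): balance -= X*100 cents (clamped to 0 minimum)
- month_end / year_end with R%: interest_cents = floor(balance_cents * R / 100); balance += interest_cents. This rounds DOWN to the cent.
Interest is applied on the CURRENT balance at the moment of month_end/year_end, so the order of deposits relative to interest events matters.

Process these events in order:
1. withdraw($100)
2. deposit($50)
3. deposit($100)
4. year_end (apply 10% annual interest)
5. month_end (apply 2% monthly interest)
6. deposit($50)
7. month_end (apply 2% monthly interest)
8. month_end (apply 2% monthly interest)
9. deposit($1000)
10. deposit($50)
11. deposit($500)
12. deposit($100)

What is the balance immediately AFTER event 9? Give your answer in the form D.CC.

Answer: 1227.11

Derivation:
After 1 (withdraw($100)): balance=$0.00 total_interest=$0.00
After 2 (deposit($50)): balance=$50.00 total_interest=$0.00
After 3 (deposit($100)): balance=$150.00 total_interest=$0.00
After 4 (year_end (apply 10% annual interest)): balance=$165.00 total_interest=$15.00
After 5 (month_end (apply 2% monthly interest)): balance=$168.30 total_interest=$18.30
After 6 (deposit($50)): balance=$218.30 total_interest=$18.30
After 7 (month_end (apply 2% monthly interest)): balance=$222.66 total_interest=$22.66
After 8 (month_end (apply 2% monthly interest)): balance=$227.11 total_interest=$27.11
After 9 (deposit($1000)): balance=$1227.11 total_interest=$27.11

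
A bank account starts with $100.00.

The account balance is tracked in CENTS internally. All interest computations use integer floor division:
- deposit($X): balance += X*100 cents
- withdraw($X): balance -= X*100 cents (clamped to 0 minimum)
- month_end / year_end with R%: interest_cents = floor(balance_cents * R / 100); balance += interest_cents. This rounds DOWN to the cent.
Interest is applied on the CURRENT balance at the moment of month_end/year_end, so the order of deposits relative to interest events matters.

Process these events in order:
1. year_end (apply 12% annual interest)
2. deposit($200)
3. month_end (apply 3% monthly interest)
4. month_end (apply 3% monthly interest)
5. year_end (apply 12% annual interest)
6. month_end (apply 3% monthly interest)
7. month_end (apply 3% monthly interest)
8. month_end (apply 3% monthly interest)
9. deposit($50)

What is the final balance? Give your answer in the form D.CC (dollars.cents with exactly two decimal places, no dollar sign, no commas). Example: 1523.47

Answer: 455.08

Derivation:
After 1 (year_end (apply 12% annual interest)): balance=$112.00 total_interest=$12.00
After 2 (deposit($200)): balance=$312.00 total_interest=$12.00
After 3 (month_end (apply 3% monthly interest)): balance=$321.36 total_interest=$21.36
After 4 (month_end (apply 3% monthly interest)): balance=$331.00 total_interest=$31.00
After 5 (year_end (apply 12% annual interest)): balance=$370.72 total_interest=$70.72
After 6 (month_end (apply 3% monthly interest)): balance=$381.84 total_interest=$81.84
After 7 (month_end (apply 3% monthly interest)): balance=$393.29 total_interest=$93.29
After 8 (month_end (apply 3% monthly interest)): balance=$405.08 total_interest=$105.08
After 9 (deposit($50)): balance=$455.08 total_interest=$105.08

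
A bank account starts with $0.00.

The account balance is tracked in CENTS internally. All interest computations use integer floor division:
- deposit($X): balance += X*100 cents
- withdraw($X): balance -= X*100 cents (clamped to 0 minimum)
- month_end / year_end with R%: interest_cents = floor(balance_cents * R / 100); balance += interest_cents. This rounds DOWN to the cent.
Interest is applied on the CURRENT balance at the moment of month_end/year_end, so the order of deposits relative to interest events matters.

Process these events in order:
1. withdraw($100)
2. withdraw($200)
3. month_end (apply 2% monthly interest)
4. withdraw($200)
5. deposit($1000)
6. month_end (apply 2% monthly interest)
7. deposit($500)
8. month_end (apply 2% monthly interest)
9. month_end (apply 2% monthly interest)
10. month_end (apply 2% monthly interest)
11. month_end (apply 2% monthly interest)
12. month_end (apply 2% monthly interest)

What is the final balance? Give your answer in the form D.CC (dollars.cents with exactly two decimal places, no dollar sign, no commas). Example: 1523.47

After 1 (withdraw($100)): balance=$0.00 total_interest=$0.00
After 2 (withdraw($200)): balance=$0.00 total_interest=$0.00
After 3 (month_end (apply 2% monthly interest)): balance=$0.00 total_interest=$0.00
After 4 (withdraw($200)): balance=$0.00 total_interest=$0.00
After 5 (deposit($1000)): balance=$1000.00 total_interest=$0.00
After 6 (month_end (apply 2% monthly interest)): balance=$1020.00 total_interest=$20.00
After 7 (deposit($500)): balance=$1520.00 total_interest=$20.00
After 8 (month_end (apply 2% monthly interest)): balance=$1550.40 total_interest=$50.40
After 9 (month_end (apply 2% monthly interest)): balance=$1581.40 total_interest=$81.40
After 10 (month_end (apply 2% monthly interest)): balance=$1613.02 total_interest=$113.02
After 11 (month_end (apply 2% monthly interest)): balance=$1645.28 total_interest=$145.28
After 12 (month_end (apply 2% monthly interest)): balance=$1678.18 total_interest=$178.18

Answer: 1678.18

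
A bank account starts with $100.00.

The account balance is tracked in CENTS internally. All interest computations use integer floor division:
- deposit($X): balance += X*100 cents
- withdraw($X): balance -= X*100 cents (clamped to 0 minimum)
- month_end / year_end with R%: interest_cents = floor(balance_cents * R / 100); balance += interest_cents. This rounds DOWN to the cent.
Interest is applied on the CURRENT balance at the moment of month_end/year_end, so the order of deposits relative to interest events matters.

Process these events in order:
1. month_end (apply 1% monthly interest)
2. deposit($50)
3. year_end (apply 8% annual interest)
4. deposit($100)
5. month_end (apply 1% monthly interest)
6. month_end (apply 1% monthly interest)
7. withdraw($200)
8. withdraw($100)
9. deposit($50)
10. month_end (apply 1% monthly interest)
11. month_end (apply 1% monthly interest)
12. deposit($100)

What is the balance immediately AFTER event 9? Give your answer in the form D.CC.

After 1 (month_end (apply 1% monthly interest)): balance=$101.00 total_interest=$1.00
After 2 (deposit($50)): balance=$151.00 total_interest=$1.00
After 3 (year_end (apply 8% annual interest)): balance=$163.08 total_interest=$13.08
After 4 (deposit($100)): balance=$263.08 total_interest=$13.08
After 5 (month_end (apply 1% monthly interest)): balance=$265.71 total_interest=$15.71
After 6 (month_end (apply 1% monthly interest)): balance=$268.36 total_interest=$18.36
After 7 (withdraw($200)): balance=$68.36 total_interest=$18.36
After 8 (withdraw($100)): balance=$0.00 total_interest=$18.36
After 9 (deposit($50)): balance=$50.00 total_interest=$18.36

Answer: 50.00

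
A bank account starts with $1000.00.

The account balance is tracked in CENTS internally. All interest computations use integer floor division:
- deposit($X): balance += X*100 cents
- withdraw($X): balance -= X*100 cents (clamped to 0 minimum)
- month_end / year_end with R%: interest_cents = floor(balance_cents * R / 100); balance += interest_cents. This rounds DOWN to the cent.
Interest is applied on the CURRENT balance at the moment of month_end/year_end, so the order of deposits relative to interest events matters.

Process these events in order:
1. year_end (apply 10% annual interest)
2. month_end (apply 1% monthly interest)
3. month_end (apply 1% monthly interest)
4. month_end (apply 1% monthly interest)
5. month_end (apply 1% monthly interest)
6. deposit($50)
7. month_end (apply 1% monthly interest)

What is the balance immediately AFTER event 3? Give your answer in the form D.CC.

Answer: 1122.11

Derivation:
After 1 (year_end (apply 10% annual interest)): balance=$1100.00 total_interest=$100.00
After 2 (month_end (apply 1% monthly interest)): balance=$1111.00 total_interest=$111.00
After 3 (month_end (apply 1% monthly interest)): balance=$1122.11 total_interest=$122.11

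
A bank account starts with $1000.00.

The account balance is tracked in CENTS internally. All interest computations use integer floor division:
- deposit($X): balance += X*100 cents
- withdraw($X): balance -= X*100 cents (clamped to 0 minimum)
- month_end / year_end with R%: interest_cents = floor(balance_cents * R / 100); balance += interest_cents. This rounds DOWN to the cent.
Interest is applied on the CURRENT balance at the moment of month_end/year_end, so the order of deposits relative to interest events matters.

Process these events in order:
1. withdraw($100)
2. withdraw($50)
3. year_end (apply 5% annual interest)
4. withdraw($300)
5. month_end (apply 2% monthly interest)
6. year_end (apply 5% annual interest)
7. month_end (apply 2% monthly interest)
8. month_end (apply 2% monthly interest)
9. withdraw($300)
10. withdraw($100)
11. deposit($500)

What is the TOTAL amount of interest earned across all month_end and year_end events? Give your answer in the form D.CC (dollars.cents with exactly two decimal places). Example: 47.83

Answer: 110.19

Derivation:
After 1 (withdraw($100)): balance=$900.00 total_interest=$0.00
After 2 (withdraw($50)): balance=$850.00 total_interest=$0.00
After 3 (year_end (apply 5% annual interest)): balance=$892.50 total_interest=$42.50
After 4 (withdraw($300)): balance=$592.50 total_interest=$42.50
After 5 (month_end (apply 2% monthly interest)): balance=$604.35 total_interest=$54.35
After 6 (year_end (apply 5% annual interest)): balance=$634.56 total_interest=$84.56
After 7 (month_end (apply 2% monthly interest)): balance=$647.25 total_interest=$97.25
After 8 (month_end (apply 2% monthly interest)): balance=$660.19 total_interest=$110.19
After 9 (withdraw($300)): balance=$360.19 total_interest=$110.19
After 10 (withdraw($100)): balance=$260.19 total_interest=$110.19
After 11 (deposit($500)): balance=$760.19 total_interest=$110.19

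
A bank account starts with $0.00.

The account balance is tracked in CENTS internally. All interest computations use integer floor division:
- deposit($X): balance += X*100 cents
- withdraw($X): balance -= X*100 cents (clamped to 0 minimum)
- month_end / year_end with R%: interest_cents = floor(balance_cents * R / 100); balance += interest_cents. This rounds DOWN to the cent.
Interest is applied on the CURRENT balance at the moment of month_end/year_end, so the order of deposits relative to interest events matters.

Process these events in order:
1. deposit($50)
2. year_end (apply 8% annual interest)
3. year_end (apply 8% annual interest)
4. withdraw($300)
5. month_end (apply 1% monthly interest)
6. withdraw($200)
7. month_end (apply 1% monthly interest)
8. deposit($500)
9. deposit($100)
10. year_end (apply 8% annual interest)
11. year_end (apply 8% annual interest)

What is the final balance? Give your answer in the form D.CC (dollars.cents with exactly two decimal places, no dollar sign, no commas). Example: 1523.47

Answer: 699.84

Derivation:
After 1 (deposit($50)): balance=$50.00 total_interest=$0.00
After 2 (year_end (apply 8% annual interest)): balance=$54.00 total_interest=$4.00
After 3 (year_end (apply 8% annual interest)): balance=$58.32 total_interest=$8.32
After 4 (withdraw($300)): balance=$0.00 total_interest=$8.32
After 5 (month_end (apply 1% monthly interest)): balance=$0.00 total_interest=$8.32
After 6 (withdraw($200)): balance=$0.00 total_interest=$8.32
After 7 (month_end (apply 1% monthly interest)): balance=$0.00 total_interest=$8.32
After 8 (deposit($500)): balance=$500.00 total_interest=$8.32
After 9 (deposit($100)): balance=$600.00 total_interest=$8.32
After 10 (year_end (apply 8% annual interest)): balance=$648.00 total_interest=$56.32
After 11 (year_end (apply 8% annual interest)): balance=$699.84 total_interest=$108.16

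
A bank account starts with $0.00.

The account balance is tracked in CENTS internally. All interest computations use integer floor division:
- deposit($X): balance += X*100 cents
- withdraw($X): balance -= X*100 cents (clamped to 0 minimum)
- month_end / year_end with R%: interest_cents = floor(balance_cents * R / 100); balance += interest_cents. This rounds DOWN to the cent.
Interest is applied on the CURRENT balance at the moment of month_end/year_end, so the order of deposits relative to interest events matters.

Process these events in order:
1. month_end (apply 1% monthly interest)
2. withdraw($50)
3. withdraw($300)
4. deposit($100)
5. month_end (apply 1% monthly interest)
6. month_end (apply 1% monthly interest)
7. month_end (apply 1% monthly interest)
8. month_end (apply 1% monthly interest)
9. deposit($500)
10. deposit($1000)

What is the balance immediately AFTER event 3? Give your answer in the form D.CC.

Answer: 0.00

Derivation:
After 1 (month_end (apply 1% monthly interest)): balance=$0.00 total_interest=$0.00
After 2 (withdraw($50)): balance=$0.00 total_interest=$0.00
After 3 (withdraw($300)): balance=$0.00 total_interest=$0.00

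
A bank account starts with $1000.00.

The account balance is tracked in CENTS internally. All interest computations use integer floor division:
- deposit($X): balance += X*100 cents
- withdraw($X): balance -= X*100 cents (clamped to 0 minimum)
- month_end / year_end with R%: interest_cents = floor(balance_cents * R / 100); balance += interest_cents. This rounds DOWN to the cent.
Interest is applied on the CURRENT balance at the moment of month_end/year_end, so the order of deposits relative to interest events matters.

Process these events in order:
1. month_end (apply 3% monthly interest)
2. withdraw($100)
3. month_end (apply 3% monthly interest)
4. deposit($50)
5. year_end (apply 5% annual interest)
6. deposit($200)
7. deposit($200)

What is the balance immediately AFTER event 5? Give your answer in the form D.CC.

Answer: 1058.29

Derivation:
After 1 (month_end (apply 3% monthly interest)): balance=$1030.00 total_interest=$30.00
After 2 (withdraw($100)): balance=$930.00 total_interest=$30.00
After 3 (month_end (apply 3% monthly interest)): balance=$957.90 total_interest=$57.90
After 4 (deposit($50)): balance=$1007.90 total_interest=$57.90
After 5 (year_end (apply 5% annual interest)): balance=$1058.29 total_interest=$108.29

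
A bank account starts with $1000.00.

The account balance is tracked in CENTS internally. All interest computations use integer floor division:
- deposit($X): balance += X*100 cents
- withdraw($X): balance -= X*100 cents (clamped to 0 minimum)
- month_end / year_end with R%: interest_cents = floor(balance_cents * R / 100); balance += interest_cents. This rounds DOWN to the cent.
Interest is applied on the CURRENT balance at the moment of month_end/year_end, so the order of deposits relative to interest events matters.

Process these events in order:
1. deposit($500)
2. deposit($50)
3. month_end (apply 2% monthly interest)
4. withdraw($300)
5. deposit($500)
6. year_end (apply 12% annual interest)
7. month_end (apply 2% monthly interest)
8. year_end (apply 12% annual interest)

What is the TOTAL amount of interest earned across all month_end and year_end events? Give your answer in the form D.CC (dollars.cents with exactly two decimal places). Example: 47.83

Answer: 528.76

Derivation:
After 1 (deposit($500)): balance=$1500.00 total_interest=$0.00
After 2 (deposit($50)): balance=$1550.00 total_interest=$0.00
After 3 (month_end (apply 2% monthly interest)): balance=$1581.00 total_interest=$31.00
After 4 (withdraw($300)): balance=$1281.00 total_interest=$31.00
After 5 (deposit($500)): balance=$1781.00 total_interest=$31.00
After 6 (year_end (apply 12% annual interest)): balance=$1994.72 total_interest=$244.72
After 7 (month_end (apply 2% monthly interest)): balance=$2034.61 total_interest=$284.61
After 8 (year_end (apply 12% annual interest)): balance=$2278.76 total_interest=$528.76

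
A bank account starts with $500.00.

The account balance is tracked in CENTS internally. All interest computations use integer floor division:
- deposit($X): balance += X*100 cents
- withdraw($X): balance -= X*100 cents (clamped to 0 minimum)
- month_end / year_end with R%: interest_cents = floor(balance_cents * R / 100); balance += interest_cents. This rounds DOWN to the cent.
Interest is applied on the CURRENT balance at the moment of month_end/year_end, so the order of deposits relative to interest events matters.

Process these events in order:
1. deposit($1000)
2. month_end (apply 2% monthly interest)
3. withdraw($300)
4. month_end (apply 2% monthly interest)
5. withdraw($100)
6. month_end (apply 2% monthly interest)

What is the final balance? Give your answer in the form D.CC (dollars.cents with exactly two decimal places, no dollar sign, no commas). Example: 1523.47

After 1 (deposit($1000)): balance=$1500.00 total_interest=$0.00
After 2 (month_end (apply 2% monthly interest)): balance=$1530.00 total_interest=$30.00
After 3 (withdraw($300)): balance=$1230.00 total_interest=$30.00
After 4 (month_end (apply 2% monthly interest)): balance=$1254.60 total_interest=$54.60
After 5 (withdraw($100)): balance=$1154.60 total_interest=$54.60
After 6 (month_end (apply 2% monthly interest)): balance=$1177.69 total_interest=$77.69

Answer: 1177.69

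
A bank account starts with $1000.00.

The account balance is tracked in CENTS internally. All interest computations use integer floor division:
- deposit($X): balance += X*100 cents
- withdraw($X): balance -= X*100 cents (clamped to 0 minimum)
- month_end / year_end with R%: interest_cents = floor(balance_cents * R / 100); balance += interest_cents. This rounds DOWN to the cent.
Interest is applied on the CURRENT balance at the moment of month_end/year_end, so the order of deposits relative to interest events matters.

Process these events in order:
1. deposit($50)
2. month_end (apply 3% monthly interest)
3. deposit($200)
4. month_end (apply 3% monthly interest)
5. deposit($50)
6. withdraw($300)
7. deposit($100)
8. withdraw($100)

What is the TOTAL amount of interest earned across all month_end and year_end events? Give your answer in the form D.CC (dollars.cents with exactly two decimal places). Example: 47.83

Answer: 69.94

Derivation:
After 1 (deposit($50)): balance=$1050.00 total_interest=$0.00
After 2 (month_end (apply 3% monthly interest)): balance=$1081.50 total_interest=$31.50
After 3 (deposit($200)): balance=$1281.50 total_interest=$31.50
After 4 (month_end (apply 3% monthly interest)): balance=$1319.94 total_interest=$69.94
After 5 (deposit($50)): balance=$1369.94 total_interest=$69.94
After 6 (withdraw($300)): balance=$1069.94 total_interest=$69.94
After 7 (deposit($100)): balance=$1169.94 total_interest=$69.94
After 8 (withdraw($100)): balance=$1069.94 total_interest=$69.94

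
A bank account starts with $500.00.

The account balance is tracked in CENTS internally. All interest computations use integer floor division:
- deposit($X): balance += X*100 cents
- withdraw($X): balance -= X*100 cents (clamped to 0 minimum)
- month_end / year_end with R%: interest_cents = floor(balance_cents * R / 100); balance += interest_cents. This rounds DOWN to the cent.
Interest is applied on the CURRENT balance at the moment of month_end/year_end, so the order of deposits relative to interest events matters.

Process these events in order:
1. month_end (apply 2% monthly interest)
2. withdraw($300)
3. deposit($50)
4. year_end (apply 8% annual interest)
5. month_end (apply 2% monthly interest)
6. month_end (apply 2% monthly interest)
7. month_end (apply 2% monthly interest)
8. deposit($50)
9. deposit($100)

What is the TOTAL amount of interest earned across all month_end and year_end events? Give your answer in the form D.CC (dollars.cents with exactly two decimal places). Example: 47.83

Answer: 47.97

Derivation:
After 1 (month_end (apply 2% monthly interest)): balance=$510.00 total_interest=$10.00
After 2 (withdraw($300)): balance=$210.00 total_interest=$10.00
After 3 (deposit($50)): balance=$260.00 total_interest=$10.00
After 4 (year_end (apply 8% annual interest)): balance=$280.80 total_interest=$30.80
After 5 (month_end (apply 2% monthly interest)): balance=$286.41 total_interest=$36.41
After 6 (month_end (apply 2% monthly interest)): balance=$292.13 total_interest=$42.13
After 7 (month_end (apply 2% monthly interest)): balance=$297.97 total_interest=$47.97
After 8 (deposit($50)): balance=$347.97 total_interest=$47.97
After 9 (deposit($100)): balance=$447.97 total_interest=$47.97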